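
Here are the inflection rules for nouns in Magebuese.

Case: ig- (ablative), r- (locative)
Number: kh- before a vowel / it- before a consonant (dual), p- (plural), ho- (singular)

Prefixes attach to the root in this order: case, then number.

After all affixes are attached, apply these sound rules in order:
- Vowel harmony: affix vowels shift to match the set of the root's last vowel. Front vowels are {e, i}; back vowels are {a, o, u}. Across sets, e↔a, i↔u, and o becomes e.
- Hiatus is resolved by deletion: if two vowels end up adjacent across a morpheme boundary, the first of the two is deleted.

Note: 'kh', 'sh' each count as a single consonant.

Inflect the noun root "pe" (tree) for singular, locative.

Attach case locative r- → rpe.
Attach number singular ho- → horpe.
Apply vowel harmony: horpe → herpe.
Vowel deletion: no change.

herpe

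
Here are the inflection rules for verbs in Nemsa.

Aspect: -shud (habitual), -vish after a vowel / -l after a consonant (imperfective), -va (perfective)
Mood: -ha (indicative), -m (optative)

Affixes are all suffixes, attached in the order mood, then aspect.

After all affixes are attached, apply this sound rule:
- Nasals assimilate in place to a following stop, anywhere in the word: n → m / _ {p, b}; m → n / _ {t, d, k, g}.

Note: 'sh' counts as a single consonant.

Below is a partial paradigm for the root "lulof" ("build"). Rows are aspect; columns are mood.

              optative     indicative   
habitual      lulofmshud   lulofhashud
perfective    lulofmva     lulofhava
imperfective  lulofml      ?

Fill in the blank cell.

lulofhavish

Attach mood indicative -ha → lulofha.
Attach aspect imperfective -vish (after vowel 'a') → lulofhavish.
Nasal assimilation: no change.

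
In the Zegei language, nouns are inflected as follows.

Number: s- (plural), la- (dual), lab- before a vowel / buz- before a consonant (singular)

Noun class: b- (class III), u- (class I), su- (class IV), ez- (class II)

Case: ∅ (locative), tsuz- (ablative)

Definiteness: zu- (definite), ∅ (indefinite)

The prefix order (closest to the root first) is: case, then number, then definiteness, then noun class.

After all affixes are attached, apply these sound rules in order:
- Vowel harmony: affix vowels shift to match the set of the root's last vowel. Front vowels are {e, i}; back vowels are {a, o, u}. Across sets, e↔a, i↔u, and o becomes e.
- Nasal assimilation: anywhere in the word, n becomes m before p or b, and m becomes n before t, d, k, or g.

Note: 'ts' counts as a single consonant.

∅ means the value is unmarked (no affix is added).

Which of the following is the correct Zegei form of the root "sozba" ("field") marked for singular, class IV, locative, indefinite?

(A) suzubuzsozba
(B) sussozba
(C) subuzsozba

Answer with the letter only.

C

case = locative: zero marking, form stays sozba.
Attach number singular buz- (before consonant 's') → buzsozba.
definiteness = indefinite: zero marking, form stays buzsozba.
Attach noun class class IV su- → subuzsozba.
Vowel harmony: no change.
Nasal assimilation: no change.
So the correct form is subuzsozba, option (C).
(B) sussozba is wrong: it uses plural instead of singular for number.
(A) suzubuzsozba is wrong: it uses definite instead of indefinite for definiteness.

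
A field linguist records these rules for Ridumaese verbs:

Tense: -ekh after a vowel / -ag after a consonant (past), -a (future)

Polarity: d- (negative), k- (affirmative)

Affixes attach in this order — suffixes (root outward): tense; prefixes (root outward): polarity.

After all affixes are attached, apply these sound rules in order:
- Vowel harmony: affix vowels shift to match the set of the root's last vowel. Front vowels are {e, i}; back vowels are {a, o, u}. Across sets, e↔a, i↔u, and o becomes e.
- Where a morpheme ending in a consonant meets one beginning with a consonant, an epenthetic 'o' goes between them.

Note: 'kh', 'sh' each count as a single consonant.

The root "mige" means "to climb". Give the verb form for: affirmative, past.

komigeekh

Attach tense past -ekh (after vowel 'e') → migeekh.
Attach polarity affirmative k- → kmigeekh.
Vowel harmony: no change.
Apply epenthesis: kmigeekh → komigeekh.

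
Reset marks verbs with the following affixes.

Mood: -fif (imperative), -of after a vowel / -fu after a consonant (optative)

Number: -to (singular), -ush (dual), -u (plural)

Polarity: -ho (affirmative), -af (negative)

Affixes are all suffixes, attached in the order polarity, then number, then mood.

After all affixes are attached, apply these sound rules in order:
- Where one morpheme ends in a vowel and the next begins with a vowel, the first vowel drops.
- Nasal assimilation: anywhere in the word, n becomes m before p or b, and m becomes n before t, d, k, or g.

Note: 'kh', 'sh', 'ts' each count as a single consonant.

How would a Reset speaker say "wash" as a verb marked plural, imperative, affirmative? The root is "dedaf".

Attach polarity affirmative -ho → dedafho.
Attach number plural -u → dedafhou.
Attach mood imperative -fif → dedafhoufif.
Apply vowel deletion: dedafhoufif → dedafhufif.
Nasal assimilation: no change.

dedafhufif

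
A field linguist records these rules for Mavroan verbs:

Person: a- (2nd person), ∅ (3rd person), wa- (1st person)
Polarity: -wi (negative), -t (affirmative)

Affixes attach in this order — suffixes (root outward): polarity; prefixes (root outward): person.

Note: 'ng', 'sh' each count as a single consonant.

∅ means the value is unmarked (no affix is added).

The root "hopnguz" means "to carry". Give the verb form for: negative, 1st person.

wahopnguzwi

Attach person 1st person wa- → wahopnguz.
Attach polarity negative -wi → wahopnguzwi.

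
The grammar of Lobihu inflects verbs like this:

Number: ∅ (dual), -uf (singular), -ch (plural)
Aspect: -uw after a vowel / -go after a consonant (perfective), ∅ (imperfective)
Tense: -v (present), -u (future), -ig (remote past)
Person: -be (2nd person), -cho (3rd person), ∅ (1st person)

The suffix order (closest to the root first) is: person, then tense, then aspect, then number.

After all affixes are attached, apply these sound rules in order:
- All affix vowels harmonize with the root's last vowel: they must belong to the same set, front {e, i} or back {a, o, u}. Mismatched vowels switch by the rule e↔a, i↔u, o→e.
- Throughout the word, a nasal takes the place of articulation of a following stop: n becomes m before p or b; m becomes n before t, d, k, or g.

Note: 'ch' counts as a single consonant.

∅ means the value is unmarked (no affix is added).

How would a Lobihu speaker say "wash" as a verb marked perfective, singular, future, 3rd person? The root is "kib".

kibcheiiwif

Attach person 3rd person -cho → kibcho.
Attach tense future -u → kibchou.
Attach aspect perfective -uw (after vowel 'u') → kibchouuw.
Attach number singular -uf → kibchouuwuf.
Apply vowel harmony: kibchouuwuf → kibcheiiwif.
Nasal assimilation: no change.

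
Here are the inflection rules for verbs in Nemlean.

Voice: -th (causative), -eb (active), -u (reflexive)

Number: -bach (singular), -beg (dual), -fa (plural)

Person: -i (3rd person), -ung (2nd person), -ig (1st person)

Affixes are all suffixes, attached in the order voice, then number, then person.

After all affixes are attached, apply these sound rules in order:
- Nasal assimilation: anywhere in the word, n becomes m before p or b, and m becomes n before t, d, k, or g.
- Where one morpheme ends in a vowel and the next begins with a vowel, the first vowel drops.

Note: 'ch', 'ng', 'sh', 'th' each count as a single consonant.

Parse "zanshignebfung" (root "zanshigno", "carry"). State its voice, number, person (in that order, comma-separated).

active, plural, 2nd person

Segment: zanshigno-eb-fa-ung.
voice: -eb → active.
number: -fa → plural.
person: -ung → 2nd person.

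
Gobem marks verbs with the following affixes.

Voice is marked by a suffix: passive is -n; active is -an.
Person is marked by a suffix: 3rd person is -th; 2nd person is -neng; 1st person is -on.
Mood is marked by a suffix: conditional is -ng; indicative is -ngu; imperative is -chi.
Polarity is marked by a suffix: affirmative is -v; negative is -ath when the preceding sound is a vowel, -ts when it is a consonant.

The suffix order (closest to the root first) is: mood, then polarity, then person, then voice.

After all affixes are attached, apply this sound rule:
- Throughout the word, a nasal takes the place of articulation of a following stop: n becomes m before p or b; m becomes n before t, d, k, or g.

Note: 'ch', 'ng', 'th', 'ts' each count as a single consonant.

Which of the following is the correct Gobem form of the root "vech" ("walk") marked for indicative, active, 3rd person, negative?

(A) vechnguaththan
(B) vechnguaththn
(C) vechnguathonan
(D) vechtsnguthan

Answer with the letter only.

A

Attach mood indicative -ngu → vechngu.
Attach polarity negative -ath (after vowel 'u') → vechnguath.
Attach person 3rd person -th → vechnguathth.
Attach voice active -an → vechnguaththan.
Nasal assimilation: no change.
So the correct form is vechnguaththan, option (A).
(D) vechtsnguthan is wrong: it has the affixes in the wrong order.
(C) vechnguathonan is wrong: it uses 1st person instead of 3rd person for person.
(B) vechnguaththn is wrong: it uses passive instead of active for voice.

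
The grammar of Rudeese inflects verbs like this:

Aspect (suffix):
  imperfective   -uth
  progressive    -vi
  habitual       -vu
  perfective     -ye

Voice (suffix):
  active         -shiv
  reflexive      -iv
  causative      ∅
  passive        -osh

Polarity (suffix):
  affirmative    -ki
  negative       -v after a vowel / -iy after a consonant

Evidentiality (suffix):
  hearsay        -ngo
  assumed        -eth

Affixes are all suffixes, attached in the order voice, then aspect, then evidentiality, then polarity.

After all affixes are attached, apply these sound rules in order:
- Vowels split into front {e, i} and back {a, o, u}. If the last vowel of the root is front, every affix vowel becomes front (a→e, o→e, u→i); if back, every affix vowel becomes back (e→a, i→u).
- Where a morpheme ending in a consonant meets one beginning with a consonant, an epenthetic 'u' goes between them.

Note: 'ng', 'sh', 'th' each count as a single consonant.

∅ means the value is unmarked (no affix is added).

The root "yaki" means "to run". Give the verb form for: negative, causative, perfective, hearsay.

yakiyengev

voice = causative: zero marking, form stays yaki.
Attach aspect perfective -ye → yakiye.
Attach evidentiality hearsay -ngo → yakiyengo.
Attach polarity negative -v (after vowel 'o') → yakiyengov.
Apply vowel harmony: yakiyengov → yakiyengev.
Epenthesis: no change.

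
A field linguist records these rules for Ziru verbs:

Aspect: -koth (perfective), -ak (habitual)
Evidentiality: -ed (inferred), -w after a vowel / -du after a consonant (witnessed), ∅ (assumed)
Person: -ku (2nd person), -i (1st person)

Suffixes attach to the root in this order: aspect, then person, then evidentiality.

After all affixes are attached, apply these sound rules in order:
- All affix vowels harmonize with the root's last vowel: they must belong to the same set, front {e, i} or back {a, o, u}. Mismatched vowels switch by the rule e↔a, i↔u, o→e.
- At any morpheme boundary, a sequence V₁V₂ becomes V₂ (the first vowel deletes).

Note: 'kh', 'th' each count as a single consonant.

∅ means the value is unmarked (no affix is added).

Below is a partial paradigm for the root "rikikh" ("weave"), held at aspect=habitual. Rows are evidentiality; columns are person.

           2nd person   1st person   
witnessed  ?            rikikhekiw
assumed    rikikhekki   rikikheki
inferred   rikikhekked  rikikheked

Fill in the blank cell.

Attach aspect habitual -ak → rikikhak.
Attach person 2nd person -ku → rikikhakku.
Attach evidentiality witnessed -w (after vowel 'u') → rikikhakkuw.
Apply vowel harmony: rikikhakkuw → rikikhekkiw.
Vowel deletion: no change.

rikikhekkiw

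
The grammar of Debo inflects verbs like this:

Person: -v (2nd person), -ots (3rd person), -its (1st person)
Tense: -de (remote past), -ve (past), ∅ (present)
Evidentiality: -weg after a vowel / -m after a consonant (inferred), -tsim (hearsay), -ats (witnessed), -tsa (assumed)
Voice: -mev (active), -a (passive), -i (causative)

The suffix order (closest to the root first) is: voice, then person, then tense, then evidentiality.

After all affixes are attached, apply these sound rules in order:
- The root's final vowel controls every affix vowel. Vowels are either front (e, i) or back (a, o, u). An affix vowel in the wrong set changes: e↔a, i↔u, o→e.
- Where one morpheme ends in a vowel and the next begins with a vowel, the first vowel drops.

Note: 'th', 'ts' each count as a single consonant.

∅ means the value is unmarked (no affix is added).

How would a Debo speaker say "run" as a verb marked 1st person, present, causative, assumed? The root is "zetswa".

zetswutstsa

Attach voice causative -i → zetswai.
Attach person 1st person -its → zetswaiits.
tense = present: zero marking, form stays zetswaiits.
Attach evidentiality assumed -tsa → zetswaiitstsa.
Apply vowel harmony: zetswaiitstsa → zetswauutstsa.
Apply vowel deletion: zetswauutstsa → zetswutstsa.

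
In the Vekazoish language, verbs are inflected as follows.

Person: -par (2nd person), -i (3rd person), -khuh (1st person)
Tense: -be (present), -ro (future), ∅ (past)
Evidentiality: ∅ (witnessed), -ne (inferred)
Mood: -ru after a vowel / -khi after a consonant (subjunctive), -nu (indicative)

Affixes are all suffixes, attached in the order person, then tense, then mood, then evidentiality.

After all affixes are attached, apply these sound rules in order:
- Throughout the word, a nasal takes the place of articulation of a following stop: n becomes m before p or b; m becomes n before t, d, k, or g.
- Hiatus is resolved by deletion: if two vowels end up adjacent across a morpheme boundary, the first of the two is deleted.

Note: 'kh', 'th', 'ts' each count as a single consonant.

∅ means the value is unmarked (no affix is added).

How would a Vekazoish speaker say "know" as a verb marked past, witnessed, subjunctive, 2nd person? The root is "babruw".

babruwparkhi

Attach person 2nd person -par → babruwpar.
tense = past: zero marking, form stays babruwpar.
Attach mood subjunctive -khi (after consonant 'r') → babruwparkhi.
evidentiality = witnessed: zero marking, form stays babruwparkhi.
Nasal assimilation: no change.
Vowel deletion: no change.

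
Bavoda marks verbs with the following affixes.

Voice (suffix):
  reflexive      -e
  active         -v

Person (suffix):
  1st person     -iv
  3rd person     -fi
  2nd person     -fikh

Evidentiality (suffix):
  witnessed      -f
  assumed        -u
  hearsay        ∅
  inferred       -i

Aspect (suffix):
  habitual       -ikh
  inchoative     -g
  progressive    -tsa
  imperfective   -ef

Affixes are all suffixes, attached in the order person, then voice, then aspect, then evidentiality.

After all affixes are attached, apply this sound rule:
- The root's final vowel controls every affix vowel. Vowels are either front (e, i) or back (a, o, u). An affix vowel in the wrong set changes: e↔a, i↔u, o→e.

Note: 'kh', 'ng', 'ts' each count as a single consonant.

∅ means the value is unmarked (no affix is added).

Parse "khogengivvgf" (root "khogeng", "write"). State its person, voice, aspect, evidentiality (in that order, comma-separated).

1st person, active, inchoative, witnessed

Segment: khogeng-iv-v-g-f.
person: -iv → 1st person.
voice: -v → active.
aspect: -g → inchoative.
evidentiality: -f → witnessed.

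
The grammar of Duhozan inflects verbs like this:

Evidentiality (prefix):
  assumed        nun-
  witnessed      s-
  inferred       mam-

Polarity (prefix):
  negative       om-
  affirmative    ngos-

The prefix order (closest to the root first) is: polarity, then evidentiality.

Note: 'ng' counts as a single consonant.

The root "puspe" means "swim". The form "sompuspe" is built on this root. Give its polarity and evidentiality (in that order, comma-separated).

Segment: s-om-puspe.
polarity: om- → negative.
evidentiality: s- → witnessed.

negative, witnessed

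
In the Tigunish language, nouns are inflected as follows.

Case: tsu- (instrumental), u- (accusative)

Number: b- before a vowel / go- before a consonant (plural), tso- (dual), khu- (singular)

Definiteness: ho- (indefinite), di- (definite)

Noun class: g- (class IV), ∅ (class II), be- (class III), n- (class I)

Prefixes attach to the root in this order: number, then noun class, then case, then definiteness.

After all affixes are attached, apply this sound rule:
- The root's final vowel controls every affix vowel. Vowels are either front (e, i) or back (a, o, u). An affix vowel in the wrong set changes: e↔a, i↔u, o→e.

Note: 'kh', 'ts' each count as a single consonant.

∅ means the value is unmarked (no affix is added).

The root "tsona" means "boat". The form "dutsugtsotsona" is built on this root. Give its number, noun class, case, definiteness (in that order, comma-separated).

dual, class IV, instrumental, definite

Segment: di-tsu-g-tso-tsona.
number: tso- → dual.
noun class: g- → class IV.
case: tsu- → instrumental.
definiteness: di- → definite.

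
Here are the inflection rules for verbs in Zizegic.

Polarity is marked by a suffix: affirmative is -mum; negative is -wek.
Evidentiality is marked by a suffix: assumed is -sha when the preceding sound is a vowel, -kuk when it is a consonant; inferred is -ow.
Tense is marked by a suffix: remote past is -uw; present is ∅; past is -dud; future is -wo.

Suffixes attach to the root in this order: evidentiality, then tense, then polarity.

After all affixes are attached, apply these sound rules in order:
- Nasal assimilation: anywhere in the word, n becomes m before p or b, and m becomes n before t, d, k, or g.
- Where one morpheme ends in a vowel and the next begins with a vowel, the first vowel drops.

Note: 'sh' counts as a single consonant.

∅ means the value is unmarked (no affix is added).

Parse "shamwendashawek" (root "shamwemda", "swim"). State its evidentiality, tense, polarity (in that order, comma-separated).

Segment: shamwemda-sha-wek.
evidentiality: -sha/kuk → assumed.
tense: ∅ → present.
polarity: -wek → negative.

assumed, present, negative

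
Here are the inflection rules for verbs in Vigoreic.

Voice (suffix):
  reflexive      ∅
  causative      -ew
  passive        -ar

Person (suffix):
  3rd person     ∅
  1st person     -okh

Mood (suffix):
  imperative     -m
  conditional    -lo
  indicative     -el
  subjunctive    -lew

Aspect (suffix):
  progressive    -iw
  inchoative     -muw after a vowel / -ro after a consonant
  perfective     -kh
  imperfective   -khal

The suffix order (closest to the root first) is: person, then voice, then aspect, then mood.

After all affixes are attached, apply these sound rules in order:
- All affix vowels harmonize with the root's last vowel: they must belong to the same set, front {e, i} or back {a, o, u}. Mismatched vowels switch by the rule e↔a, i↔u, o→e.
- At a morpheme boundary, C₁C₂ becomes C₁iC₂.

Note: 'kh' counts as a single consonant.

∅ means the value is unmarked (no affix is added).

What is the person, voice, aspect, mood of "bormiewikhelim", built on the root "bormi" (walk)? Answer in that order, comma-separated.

Segment: bormi-ew-khal-m.
person: ∅ → 3rd person.
voice: -ew → causative.
aspect: -khal → imperfective.
mood: -m → imperative.

3rd person, causative, imperfective, imperative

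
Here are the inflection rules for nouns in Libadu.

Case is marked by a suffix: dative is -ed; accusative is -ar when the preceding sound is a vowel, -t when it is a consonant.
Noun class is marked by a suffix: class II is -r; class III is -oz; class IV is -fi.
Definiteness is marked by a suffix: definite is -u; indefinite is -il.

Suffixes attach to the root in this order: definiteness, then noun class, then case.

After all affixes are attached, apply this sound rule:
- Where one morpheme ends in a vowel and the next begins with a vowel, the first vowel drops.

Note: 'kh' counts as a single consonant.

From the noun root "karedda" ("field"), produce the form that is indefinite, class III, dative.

Attach definiteness indefinite -il → kareddail.
Attach noun class class III -oz → kareddailoz.
Attach case dative -ed → kareddailozed.
Apply vowel deletion: kareddailozed → kareddilozed.

kareddilozed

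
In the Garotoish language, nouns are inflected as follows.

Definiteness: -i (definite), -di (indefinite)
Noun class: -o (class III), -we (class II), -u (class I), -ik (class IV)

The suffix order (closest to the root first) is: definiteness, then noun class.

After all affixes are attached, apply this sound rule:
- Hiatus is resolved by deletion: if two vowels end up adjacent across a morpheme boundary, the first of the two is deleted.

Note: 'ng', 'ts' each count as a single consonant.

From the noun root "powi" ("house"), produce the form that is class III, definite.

Attach definiteness definite -i → powii.
Attach noun class class III -o → powiio.
Apply vowel deletion: powiio → powo.

powo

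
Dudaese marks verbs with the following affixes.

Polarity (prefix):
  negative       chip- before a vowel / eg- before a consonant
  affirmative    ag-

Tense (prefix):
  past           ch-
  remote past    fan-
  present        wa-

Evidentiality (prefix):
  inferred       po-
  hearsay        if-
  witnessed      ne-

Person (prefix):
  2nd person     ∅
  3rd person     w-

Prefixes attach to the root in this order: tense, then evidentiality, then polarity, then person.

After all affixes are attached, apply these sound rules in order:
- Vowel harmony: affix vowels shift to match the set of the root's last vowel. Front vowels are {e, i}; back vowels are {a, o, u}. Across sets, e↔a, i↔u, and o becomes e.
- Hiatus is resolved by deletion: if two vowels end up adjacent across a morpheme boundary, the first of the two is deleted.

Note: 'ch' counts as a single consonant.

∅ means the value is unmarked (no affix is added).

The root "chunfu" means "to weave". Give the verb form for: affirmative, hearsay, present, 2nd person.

agufwachunfu

Attach tense present wa- → wachunfu.
Attach evidentiality hearsay if- → ifwachunfu.
Attach polarity affirmative ag- → agifwachunfu.
person = 2nd person: zero marking, form stays agifwachunfu.
Apply vowel harmony: agifwachunfu → agufwachunfu.
Vowel deletion: no change.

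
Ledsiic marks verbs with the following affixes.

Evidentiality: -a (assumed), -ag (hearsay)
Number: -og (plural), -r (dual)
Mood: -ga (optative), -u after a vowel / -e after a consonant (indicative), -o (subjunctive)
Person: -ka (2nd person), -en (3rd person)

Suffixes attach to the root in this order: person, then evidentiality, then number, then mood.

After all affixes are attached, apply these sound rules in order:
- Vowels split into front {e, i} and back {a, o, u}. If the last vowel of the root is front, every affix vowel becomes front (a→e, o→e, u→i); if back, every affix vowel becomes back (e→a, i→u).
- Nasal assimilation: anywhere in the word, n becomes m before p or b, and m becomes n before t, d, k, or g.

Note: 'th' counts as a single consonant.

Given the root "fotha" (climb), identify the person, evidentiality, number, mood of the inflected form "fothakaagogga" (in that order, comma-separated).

Segment: fotha-ka-ag-og-ga.
person: -ka → 2nd person.
evidentiality: -ag → hearsay.
number: -og → plural.
mood: -ga → optative.

2nd person, hearsay, plural, optative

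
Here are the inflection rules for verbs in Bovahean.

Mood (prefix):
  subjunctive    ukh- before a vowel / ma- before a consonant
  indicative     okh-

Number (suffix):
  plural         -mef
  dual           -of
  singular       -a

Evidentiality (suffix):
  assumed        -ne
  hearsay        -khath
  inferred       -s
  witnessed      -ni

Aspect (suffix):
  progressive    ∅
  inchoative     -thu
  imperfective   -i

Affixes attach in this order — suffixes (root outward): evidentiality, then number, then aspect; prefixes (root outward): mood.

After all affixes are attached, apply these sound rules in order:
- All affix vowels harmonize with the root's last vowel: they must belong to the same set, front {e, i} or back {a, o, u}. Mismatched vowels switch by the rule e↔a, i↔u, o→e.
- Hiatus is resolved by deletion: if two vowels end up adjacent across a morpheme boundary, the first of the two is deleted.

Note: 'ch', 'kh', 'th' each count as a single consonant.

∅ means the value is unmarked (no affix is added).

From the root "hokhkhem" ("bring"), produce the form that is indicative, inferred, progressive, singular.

ekhhokhkhemse

Attach evidentiality inferred -s → hokhkhems.
Attach number singular -a → hokhkhemsa.
Attach mood indicative okh- → okhhokhkhemsa.
aspect = progressive: zero marking, form stays okhhokhkhemsa.
Apply vowel harmony: okhhokhkhemsa → ekhhokhkhemse.
Vowel deletion: no change.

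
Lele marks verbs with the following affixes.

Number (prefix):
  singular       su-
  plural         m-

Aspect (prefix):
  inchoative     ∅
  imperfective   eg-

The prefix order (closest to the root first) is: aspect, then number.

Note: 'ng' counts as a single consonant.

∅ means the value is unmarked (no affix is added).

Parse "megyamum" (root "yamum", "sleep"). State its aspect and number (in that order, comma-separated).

Segment: m-eg-yamum.
aspect: eg- → imperfective.
number: m- → plural.

imperfective, plural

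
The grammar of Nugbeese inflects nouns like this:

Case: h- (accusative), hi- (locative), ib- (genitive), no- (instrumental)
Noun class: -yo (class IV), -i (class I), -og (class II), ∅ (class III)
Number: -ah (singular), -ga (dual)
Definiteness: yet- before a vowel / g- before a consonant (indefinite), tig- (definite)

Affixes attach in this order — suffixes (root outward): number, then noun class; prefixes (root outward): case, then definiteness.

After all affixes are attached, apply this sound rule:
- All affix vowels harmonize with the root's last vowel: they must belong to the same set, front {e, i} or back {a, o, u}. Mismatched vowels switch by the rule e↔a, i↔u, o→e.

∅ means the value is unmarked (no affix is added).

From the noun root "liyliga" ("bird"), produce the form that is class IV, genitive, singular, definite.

Attach number singular -ah → liyligaah.
Attach case genitive ib- → ibliyligaah.
Attach definiteness definite tig- → tigibliyligaah.
Attach noun class class IV -yo → tigibliyligaahyo.
Apply vowel harmony: tigibliyligaahyo → tugubliyligaahyo.

tugubliyligaahyo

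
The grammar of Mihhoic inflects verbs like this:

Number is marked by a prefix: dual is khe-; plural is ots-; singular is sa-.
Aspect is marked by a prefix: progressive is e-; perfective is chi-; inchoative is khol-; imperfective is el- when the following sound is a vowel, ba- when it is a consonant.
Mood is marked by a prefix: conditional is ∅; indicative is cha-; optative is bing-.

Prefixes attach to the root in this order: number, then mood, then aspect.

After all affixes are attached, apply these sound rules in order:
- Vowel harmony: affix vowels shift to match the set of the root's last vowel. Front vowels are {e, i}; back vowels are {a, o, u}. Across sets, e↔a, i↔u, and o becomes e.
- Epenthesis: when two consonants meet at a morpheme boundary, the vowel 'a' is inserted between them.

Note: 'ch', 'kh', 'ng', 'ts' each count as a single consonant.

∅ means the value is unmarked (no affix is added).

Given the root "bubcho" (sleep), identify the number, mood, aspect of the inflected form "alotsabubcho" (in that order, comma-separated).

Segment: el-ots-bubcho.
number: ots- → plural.
mood: ∅ → conditional.
aspect: el/ba- → imperfective.

plural, conditional, imperfective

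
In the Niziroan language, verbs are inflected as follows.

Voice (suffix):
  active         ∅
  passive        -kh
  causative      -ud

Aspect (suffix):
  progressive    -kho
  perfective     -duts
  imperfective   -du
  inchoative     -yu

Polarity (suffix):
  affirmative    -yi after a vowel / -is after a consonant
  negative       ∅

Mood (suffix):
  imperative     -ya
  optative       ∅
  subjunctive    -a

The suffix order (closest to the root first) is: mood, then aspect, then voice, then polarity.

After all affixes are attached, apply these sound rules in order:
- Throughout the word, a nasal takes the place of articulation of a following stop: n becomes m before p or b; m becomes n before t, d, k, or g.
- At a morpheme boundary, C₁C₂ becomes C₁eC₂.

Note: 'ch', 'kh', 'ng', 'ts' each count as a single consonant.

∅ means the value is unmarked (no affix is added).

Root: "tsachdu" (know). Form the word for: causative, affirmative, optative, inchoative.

mood = optative: zero marking, form stays tsachdu.
Attach aspect inchoative -yu → tsachduyu.
Attach voice causative -ud → tsachduyuud.
Attach polarity affirmative -is (after consonant 'd') → tsachduyuudis.
Nasal assimilation: no change.
Epenthesis: no change.

tsachduyuudis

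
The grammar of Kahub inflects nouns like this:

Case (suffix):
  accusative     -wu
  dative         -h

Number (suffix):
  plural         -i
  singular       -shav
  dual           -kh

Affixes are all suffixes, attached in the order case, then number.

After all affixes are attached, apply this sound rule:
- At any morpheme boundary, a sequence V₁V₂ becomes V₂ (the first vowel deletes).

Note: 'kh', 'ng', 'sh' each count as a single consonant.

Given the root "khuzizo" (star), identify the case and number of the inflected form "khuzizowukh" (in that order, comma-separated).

Segment: khuzizo-wu-kh.
case: -wu → accusative.
number: -kh → dual.

accusative, dual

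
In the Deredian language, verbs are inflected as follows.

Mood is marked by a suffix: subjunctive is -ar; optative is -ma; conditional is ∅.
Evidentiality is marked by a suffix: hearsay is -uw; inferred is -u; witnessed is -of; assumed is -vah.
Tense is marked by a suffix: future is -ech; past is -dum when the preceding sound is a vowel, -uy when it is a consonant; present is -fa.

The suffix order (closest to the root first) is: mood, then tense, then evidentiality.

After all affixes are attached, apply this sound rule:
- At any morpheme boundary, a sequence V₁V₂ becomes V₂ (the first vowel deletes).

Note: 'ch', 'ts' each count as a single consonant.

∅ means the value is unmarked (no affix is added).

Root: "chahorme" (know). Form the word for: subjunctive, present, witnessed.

chahormarfof

Attach mood subjunctive -ar → chahormear.
Attach tense present -fa → chahormearfa.
Attach evidentiality witnessed -of → chahormearfaof.
Apply vowel deletion: chahormearfaof → chahormarfof.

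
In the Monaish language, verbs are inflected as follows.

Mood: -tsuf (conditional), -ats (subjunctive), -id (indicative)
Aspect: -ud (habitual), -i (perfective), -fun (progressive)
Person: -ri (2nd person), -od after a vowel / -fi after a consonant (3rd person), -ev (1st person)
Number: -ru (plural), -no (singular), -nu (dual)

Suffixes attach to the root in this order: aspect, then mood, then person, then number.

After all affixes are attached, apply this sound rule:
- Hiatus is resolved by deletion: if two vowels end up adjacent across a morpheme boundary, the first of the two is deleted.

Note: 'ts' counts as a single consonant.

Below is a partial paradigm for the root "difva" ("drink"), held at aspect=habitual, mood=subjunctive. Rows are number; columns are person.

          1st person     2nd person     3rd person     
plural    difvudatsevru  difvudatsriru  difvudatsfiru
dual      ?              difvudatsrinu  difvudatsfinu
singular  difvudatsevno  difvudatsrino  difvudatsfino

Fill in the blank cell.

difvudatsevnu

Attach aspect habitual -ud → difvaud.
Attach mood subjunctive -ats → difvaudats.
Attach person 1st person -ev → difvaudatsev.
Attach number dual -nu → difvaudatsevnu.
Apply vowel deletion: difvaudatsevnu → difvudatsevnu.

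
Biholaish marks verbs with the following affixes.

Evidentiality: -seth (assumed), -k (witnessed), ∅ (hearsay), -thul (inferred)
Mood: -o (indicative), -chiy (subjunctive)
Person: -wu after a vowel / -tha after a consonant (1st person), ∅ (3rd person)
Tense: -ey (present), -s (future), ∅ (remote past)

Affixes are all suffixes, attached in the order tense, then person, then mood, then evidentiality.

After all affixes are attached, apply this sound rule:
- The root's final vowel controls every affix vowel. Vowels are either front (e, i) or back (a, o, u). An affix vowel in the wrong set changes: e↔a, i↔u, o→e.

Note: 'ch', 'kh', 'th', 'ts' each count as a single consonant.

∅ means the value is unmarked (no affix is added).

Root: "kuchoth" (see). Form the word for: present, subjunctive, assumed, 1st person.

kuchothaythachuysath

Attach tense present -ey → kuchothey.
Attach person 1st person -tha (after consonant 'y') → kuchotheytha.
Attach mood subjunctive -chiy → kuchotheythachiy.
Attach evidentiality assumed -seth → kuchotheythachiyseth.
Apply vowel harmony: kuchotheythachiyseth → kuchothaythachuysath.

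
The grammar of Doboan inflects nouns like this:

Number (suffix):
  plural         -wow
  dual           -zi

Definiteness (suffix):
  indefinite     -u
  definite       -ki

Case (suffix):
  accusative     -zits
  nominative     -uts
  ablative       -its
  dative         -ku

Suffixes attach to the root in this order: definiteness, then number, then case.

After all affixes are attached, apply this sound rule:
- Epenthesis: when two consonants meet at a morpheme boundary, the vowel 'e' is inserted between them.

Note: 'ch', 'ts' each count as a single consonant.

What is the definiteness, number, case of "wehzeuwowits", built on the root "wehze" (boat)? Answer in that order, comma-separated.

indefinite, plural, ablative

Segment: wehze-u-wow-its.
definiteness: -u → indefinite.
number: -wow → plural.
case: -its → ablative.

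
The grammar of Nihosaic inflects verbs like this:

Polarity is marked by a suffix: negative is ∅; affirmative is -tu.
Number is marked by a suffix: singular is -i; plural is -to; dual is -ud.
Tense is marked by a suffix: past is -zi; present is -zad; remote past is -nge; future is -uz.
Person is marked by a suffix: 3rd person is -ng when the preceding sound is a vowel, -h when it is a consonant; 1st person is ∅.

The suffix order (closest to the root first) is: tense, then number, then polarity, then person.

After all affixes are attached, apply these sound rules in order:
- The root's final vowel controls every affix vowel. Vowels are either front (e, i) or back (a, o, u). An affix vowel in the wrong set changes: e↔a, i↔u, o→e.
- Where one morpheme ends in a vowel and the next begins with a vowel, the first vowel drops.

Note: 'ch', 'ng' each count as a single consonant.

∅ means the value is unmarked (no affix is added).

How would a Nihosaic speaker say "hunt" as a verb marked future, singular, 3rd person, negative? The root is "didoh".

didohuzung

Attach tense future -uz → didohuz.
Attach number singular -i → didohuzi.
polarity = negative: zero marking, form stays didohuzi.
Attach person 3rd person -ng (after vowel 'i') → didohuzing.
Apply vowel harmony: didohuzing → didohuzung.
Vowel deletion: no change.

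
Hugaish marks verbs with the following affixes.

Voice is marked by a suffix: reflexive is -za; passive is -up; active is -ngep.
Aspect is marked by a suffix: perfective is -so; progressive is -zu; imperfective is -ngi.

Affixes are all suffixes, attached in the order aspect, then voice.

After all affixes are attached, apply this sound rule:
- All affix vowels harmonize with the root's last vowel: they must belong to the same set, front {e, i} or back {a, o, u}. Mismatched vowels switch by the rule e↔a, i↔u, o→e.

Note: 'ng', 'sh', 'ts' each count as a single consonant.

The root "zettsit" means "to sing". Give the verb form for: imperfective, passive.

Attach aspect imperfective -ngi → zettsitngi.
Attach voice passive -up → zettsitngiup.
Apply vowel harmony: zettsitngiup → zettsitngiip.

zettsitngiip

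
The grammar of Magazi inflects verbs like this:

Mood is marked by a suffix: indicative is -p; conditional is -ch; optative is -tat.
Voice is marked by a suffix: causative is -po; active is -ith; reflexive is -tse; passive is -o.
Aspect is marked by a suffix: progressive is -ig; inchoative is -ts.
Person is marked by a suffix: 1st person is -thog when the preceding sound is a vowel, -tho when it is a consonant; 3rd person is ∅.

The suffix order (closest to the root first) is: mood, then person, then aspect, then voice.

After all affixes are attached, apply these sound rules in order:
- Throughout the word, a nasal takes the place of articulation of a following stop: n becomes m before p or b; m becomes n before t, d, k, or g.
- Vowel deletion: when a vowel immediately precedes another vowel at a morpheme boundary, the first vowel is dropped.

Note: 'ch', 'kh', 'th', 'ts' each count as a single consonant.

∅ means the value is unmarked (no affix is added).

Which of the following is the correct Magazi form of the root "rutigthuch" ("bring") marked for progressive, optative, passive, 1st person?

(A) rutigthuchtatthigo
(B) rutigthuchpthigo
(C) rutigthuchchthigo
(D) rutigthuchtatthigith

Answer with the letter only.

A

Attach mood optative -tat → rutigthuchtat.
Attach person 1st person -tho (after consonant 't') → rutigthuchtattho.
Attach aspect progressive -ig → rutigthuchtatthoig.
Attach voice passive -o → rutigthuchtatthoigo.
Nasal assimilation: no change.
Apply vowel deletion: rutigthuchtatthoigo → rutigthuchtatthigo.
So the correct form is rutigthuchtatthigo, option (A).
(C) rutigthuchchthigo is wrong: it uses conditional instead of optative for mood.
(D) rutigthuchtatthigith is wrong: it uses active instead of passive for voice.
(B) rutigthuchpthigo is wrong: it uses indicative instead of optative for mood.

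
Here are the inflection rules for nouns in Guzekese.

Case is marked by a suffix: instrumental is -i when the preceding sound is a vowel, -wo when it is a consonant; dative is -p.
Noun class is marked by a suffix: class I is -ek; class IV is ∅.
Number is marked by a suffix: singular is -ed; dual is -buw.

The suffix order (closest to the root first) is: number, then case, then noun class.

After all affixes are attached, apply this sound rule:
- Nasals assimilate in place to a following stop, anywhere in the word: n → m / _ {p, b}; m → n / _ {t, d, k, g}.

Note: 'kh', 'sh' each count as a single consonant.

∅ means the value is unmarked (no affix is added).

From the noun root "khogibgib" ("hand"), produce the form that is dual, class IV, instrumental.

khogibgibbuwwo

Attach number dual -buw → khogibgibbuw.
Attach case instrumental -wo (after consonant 'w') → khogibgibbuwwo.
noun class = class IV: zero marking, form stays khogibgibbuwwo.
Nasal assimilation: no change.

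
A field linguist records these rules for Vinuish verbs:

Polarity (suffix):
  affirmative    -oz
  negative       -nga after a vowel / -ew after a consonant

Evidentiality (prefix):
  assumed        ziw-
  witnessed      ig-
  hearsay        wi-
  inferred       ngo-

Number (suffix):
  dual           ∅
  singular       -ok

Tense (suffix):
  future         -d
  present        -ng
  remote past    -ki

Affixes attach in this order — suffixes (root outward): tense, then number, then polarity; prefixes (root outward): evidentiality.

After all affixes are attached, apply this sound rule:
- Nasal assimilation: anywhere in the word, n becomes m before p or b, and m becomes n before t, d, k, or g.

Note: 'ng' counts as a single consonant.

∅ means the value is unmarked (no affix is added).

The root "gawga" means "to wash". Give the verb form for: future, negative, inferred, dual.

Attach tense future -d → gawgad.
Attach evidentiality inferred ngo- → ngogawgad.
number = dual: zero marking, form stays ngogawgad.
Attach polarity negative -ew (after consonant 'd') → ngogawgadew.
Nasal assimilation: no change.

ngogawgadew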